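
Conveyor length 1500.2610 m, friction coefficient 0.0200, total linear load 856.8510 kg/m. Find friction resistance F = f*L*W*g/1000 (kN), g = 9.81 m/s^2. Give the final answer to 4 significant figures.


F = 0.0200 * 1500.2610 * 856.8510 * 9.81 / 1000
F = 252.2 kN


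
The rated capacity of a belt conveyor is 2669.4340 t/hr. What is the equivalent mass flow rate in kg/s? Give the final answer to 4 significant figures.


m_dot = 2669.4340 * 1000 / 3600
m_dot = 741.5 kg/s


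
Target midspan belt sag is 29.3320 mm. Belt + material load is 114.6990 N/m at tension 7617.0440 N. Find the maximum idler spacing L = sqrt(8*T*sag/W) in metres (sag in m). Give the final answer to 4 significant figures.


sag = 29.3320/1000 = 0.029332 m
L = sqrt(8 * 7617.0440 * 0.029332 / 114.6990)
L = 3.948 m


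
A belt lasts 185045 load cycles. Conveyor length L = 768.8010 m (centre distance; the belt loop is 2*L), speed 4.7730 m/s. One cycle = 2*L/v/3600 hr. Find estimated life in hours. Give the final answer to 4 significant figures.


cycle_time = 2 * 768.8010 / 4.7730 / 3600 = 0.089485 hr
life = 185045 * 0.089485 = 16560 hours


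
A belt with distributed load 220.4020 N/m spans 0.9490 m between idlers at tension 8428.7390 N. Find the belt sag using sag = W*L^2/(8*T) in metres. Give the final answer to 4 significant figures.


sag = 220.4020 * 0.9490^2 / (8 * 8428.7390)
sag = 0.002944 m


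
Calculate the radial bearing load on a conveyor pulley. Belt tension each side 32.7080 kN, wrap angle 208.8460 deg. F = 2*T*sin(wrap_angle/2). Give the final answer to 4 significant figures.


F = 2 * 32.7080 * sin(208.8460/2 deg)
F = 63.35 kN


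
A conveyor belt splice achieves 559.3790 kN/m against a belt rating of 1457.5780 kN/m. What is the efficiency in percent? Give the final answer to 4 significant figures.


Eff = 559.3790 / 1457.5780 * 100
Eff = 38.38 %


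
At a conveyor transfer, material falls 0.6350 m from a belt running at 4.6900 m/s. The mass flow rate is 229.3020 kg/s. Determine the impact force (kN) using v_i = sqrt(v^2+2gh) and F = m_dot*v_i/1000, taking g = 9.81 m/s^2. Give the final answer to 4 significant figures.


v_i = sqrt(4.6900^2 + 2*9.81*0.6350) = 5.86982 m/s
F = 229.3020 * 5.86982 / 1000
F = 1.346 kN


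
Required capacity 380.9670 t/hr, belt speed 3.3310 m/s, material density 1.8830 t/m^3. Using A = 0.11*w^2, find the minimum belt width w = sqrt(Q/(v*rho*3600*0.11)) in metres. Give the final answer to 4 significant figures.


A_req = 380.9670 / (3.3310 * 1.8830 * 3600) = 0.0168717 m^2
w = sqrt(0.0168717 / 0.11)
w = 0.3916 m


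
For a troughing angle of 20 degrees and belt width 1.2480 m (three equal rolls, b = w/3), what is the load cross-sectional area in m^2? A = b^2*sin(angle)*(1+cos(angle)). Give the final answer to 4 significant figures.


b = 1.2480/3 = 0.416 m
A = 0.416^2 * sin(20 deg) * (1 + cos(20 deg))
A = 0.1148 m^2


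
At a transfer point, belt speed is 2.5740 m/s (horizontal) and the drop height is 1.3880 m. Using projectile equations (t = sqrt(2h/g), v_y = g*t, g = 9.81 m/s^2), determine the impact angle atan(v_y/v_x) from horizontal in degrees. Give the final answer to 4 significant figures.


t = sqrt(2*1.3880/9.81) = 0.531955 s
v_y = 9.81 * 0.531955 = 5.21848 m/s
angle = atan(5.21848 / 2.5740) = 63.75 deg


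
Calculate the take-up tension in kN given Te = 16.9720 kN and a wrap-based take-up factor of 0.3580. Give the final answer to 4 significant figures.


T_tu = 16.9720 * 0.3580
T_tu = 6.076 kN


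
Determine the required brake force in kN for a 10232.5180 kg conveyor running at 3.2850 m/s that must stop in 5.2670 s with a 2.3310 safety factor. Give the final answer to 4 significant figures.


F = 10232.5180 * 3.2850 / 5.2670 * 2.3310 / 1000
F = 14.88 kN


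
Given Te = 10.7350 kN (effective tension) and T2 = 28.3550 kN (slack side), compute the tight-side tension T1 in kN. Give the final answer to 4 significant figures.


T1 = Te + T2 = 10.7350 + 28.3550
T1 = 39.09 kN


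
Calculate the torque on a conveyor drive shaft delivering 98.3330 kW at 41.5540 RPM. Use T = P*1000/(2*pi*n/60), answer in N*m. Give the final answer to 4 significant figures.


omega = 2*pi*41.5540/60 = 4.35152 rad/s
T = 98.3330*1000 / 4.35152
T = 22600 N*m


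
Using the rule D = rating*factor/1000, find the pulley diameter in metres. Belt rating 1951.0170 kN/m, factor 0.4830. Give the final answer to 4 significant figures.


D = 1951.0170 * 0.4830 / 1000
D = 0.9423 m


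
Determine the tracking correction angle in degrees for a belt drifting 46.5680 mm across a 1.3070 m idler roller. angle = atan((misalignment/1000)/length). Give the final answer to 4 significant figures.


misalign_m = 46.5680 / 1000 = 0.046568 m
angle = atan(0.046568 / 1.3070)
angle = 2.041 deg


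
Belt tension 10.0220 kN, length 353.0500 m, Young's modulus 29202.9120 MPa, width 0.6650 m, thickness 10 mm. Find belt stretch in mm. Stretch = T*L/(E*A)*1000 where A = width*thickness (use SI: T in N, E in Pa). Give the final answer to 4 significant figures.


A = 0.6650 * 0.01 = 0.00665 m^2
Stretch = 10.0220*1000 * 353.0500 / (29202.9120e6 * 0.00665) * 1000
Stretch = 18.22 mm


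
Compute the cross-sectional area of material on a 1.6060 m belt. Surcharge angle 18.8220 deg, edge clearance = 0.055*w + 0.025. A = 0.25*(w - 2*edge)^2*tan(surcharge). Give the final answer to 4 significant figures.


edge = 0.055*1.6060 + 0.025 = 0.11333 m
ew = 1.6060 - 2*0.11333 = 1.37934 m
A = 0.25 * 1.37934^2 * tan(18.8220 deg)
A = 0.1621 m^2


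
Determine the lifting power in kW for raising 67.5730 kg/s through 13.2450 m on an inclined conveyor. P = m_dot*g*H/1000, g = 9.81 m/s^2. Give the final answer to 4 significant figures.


P = 67.5730 * 9.81 * 13.2450 / 1000
P = 8.780 kW


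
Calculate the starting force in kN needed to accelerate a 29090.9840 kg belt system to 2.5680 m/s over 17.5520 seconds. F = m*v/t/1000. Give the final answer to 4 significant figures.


F = 29090.9840 * 2.5680 / 17.5520 / 1000
F = 4.256 kN


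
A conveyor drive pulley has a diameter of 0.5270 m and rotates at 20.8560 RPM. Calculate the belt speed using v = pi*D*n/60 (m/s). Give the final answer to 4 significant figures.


v = pi * 0.5270 * 20.8560 / 60
v = 0.5755 m/s


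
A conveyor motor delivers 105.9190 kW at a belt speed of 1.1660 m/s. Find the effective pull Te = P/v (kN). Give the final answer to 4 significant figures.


Te = P / v = 105.9190 / 1.1660
Te = 90.84 kN


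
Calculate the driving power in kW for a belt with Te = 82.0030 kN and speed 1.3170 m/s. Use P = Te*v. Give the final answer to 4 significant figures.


P = Te * v = 82.0030 * 1.3170
P = 108.0 kW


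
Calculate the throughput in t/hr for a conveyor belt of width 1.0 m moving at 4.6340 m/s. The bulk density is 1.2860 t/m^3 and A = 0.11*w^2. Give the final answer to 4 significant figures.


A = 0.11 * 1.0^2 = 0.11 m^2
C = 0.11 * 4.6340 * 1.2860 * 3600
C = 2360 t/hr


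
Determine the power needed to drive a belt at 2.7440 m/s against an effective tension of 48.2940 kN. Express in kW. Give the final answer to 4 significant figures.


P = Te * v = 48.2940 * 2.7440
P = 132.5 kW


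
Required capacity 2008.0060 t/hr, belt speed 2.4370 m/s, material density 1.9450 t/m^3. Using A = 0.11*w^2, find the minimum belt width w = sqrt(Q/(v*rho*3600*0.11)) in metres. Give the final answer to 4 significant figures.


A_req = 2008.0060 / (2.4370 * 1.9450 * 3600) = 0.117676 m^2
w = sqrt(0.117676 / 0.11)
w = 1.034 m


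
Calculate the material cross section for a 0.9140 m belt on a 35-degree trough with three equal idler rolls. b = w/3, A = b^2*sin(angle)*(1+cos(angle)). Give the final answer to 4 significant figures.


b = 0.9140/3 = 0.304667 m
A = 0.304667^2 * sin(35 deg) * (1 + cos(35 deg))
A = 0.09685 m^2


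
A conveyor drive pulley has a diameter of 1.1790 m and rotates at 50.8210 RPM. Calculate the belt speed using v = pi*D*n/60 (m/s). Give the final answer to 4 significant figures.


v = pi * 1.1790 * 50.8210 / 60
v = 3.137 m/s


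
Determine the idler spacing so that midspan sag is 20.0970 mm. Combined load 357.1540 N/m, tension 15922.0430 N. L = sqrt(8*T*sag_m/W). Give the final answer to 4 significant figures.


sag = 20.0970/1000 = 0.020097 m
L = sqrt(8 * 15922.0430 * 0.020097 / 357.1540)
L = 2.677 m


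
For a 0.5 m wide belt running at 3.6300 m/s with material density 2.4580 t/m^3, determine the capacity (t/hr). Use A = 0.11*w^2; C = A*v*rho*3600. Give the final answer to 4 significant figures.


A = 0.11 * 0.5^2 = 0.0275 m^2
C = 0.0275 * 3.6300 * 2.4580 * 3600
C = 883.3 t/hr


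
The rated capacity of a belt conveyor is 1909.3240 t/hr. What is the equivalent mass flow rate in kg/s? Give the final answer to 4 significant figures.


m_dot = 1909.3240 * 1000 / 3600
m_dot = 530.4 kg/s


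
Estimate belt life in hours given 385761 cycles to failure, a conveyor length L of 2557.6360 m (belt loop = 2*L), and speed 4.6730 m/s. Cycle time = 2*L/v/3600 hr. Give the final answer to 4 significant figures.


cycle_time = 2 * 2557.6360 / 4.6730 / 3600 = 0.304068 hr
life = 385761 * 0.304068 = 117300 hours


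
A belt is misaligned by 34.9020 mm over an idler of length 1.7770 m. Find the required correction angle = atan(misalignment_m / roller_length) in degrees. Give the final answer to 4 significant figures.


misalign_m = 34.9020 / 1000 = 0.034902 m
angle = atan(0.034902 / 1.7770)
angle = 1.125 deg


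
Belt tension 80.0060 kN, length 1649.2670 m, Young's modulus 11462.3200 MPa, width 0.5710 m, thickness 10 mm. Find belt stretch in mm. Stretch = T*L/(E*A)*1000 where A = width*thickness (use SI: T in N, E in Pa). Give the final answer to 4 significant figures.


A = 0.5710 * 0.01 = 0.00571 m^2
Stretch = 80.0060*1000 * 1649.2670 / (11462.3200e6 * 0.00571) * 1000
Stretch = 2016 mm


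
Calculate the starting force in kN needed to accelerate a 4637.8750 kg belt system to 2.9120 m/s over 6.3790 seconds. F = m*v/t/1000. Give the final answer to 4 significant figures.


F = 4637.8750 * 2.9120 / 6.3790 / 1000
F = 2.117 kN


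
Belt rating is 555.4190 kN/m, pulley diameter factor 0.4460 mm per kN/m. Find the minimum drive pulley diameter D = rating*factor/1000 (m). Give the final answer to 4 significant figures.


D = 555.4190 * 0.4460 / 1000
D = 0.2477 m


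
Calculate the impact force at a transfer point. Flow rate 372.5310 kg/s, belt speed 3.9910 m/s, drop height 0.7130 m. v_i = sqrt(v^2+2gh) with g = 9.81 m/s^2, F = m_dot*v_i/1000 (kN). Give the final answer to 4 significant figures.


v_i = sqrt(3.9910^2 + 2*9.81*0.7130) = 5.46966 m/s
F = 372.5310 * 5.46966 / 1000
F = 2.038 kN


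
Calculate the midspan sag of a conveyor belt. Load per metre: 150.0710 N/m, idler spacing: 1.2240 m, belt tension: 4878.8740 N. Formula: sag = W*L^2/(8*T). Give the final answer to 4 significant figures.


sag = 150.0710 * 1.2240^2 / (8 * 4878.8740)
sag = 0.005760 m


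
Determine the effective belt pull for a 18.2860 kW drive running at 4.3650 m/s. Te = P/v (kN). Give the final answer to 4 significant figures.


Te = P / v = 18.2860 / 4.3650
Te = 4.189 kN


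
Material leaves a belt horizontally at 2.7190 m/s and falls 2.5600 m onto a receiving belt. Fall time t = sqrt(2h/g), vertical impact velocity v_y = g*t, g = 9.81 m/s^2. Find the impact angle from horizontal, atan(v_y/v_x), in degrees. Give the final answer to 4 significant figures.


t = sqrt(2*2.5600/9.81) = 0.722438 s
v_y = 9.81 * 0.722438 = 7.08712 m/s
angle = atan(7.08712 / 2.7190) = 69.01 deg


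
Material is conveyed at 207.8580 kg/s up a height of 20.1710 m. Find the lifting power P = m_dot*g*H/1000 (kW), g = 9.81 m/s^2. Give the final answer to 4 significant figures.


P = 207.8580 * 9.81 * 20.1710 / 1000
P = 41.13 kW


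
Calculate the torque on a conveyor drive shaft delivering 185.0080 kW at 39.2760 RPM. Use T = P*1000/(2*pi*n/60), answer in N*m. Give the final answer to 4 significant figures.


omega = 2*pi*39.2760/60 = 4.11297 rad/s
T = 185.0080*1000 / 4.11297
T = 44980 N*m


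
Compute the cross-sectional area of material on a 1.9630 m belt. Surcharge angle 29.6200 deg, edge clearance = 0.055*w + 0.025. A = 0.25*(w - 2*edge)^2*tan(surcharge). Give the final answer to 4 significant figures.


edge = 0.055*1.9630 + 0.025 = 0.132965 m
ew = 1.9630 - 2*0.132965 = 1.69707 m
A = 0.25 * 1.69707^2 * tan(29.6200 deg)
A = 0.4094 m^2


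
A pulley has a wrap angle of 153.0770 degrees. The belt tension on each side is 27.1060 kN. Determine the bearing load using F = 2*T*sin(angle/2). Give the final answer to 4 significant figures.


F = 2 * 27.1060 * sin(153.0770/2 deg)
F = 52.72 kN


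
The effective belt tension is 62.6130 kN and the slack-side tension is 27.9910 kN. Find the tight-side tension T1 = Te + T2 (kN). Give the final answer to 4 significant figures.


T1 = Te + T2 = 62.6130 + 27.9910
T1 = 90.60 kN


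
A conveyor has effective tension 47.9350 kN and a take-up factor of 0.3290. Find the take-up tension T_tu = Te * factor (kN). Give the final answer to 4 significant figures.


T_tu = 47.9350 * 0.3290
T_tu = 15.77 kN


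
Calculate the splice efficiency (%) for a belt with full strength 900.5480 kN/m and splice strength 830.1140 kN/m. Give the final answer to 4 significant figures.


Eff = 830.1140 / 900.5480 * 100
Eff = 92.18 %


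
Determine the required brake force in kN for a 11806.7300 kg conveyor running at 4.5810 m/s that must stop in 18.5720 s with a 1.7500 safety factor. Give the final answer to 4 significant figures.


F = 11806.7300 * 4.5810 / 18.5720 * 1.7500 / 1000
F = 5.096 kN


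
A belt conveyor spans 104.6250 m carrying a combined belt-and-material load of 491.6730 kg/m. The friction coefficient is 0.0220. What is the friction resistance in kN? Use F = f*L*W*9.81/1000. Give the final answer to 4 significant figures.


F = 0.0220 * 104.6250 * 491.6730 * 9.81 / 1000
F = 11.10 kN


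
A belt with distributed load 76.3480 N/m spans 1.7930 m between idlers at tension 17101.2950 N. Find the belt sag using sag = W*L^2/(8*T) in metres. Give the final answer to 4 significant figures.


sag = 76.3480 * 1.7930^2 / (8 * 17101.2950)
sag = 0.001794 m


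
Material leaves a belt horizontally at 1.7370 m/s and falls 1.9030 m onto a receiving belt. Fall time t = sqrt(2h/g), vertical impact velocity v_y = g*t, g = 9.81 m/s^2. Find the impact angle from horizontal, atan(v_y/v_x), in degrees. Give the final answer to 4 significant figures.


t = sqrt(2*1.9030/9.81) = 0.622874 s
v_y = 9.81 * 0.622874 = 6.11039 m/s
angle = atan(6.11039 / 1.7370) = 74.13 deg


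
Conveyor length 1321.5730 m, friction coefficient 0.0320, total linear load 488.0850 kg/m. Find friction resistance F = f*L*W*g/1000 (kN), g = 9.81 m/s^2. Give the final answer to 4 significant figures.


F = 0.0320 * 1321.5730 * 488.0850 * 9.81 / 1000
F = 202.5 kN


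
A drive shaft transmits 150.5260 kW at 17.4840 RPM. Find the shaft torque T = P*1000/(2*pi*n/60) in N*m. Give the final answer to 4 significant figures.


omega = 2*pi*17.4840/60 = 1.83092 rad/s
T = 150.5260*1000 / 1.83092
T = 82210 N*m


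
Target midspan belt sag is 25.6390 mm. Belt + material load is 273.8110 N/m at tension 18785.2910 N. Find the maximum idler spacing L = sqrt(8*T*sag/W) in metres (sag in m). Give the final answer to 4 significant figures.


sag = 25.6390/1000 = 0.025639 m
L = sqrt(8 * 18785.2910 * 0.025639 / 273.8110)
L = 3.751 m


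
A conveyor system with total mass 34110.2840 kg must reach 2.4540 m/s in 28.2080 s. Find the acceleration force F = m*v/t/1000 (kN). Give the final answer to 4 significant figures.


F = 34110.2840 * 2.4540 / 28.2080 / 1000
F = 2.967 kN


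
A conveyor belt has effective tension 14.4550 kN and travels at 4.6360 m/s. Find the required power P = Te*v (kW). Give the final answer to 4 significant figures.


P = Te * v = 14.4550 * 4.6360
P = 67.01 kW


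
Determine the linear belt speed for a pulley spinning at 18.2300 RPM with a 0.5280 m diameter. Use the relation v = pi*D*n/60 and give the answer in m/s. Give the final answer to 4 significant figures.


v = pi * 0.5280 * 18.2300 / 60
v = 0.5040 m/s


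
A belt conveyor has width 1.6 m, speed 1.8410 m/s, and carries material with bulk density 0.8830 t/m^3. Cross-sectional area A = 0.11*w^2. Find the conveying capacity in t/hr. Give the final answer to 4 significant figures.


A = 0.11 * 1.6^2 = 0.2816 m^2
C = 0.2816 * 1.8410 * 0.8830 * 3600
C = 1648 t/hr


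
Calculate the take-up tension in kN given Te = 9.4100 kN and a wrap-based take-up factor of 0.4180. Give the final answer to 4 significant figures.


T_tu = 9.4100 * 0.4180
T_tu = 3.933 kN


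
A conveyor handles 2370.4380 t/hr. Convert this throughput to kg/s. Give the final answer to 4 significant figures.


m_dot = 2370.4380 * 1000 / 3600
m_dot = 658.5 kg/s


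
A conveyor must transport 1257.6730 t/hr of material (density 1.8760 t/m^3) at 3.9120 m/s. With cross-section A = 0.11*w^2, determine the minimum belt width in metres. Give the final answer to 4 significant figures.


A_req = 1257.6730 / (3.9120 * 1.8760 * 3600) = 0.0476029 m^2
w = sqrt(0.0476029 / 0.11)
w = 0.6578 m


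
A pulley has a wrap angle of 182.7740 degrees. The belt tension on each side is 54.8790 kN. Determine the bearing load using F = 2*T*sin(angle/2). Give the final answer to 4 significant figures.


F = 2 * 54.8790 * sin(182.7740/2 deg)
F = 109.7 kN


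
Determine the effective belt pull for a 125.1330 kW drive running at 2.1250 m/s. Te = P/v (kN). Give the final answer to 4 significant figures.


Te = P / v = 125.1330 / 2.1250
Te = 58.89 kN


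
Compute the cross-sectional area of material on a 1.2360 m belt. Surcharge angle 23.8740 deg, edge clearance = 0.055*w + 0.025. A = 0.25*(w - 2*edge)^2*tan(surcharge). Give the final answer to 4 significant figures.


edge = 0.055*1.2360 + 0.025 = 0.09298 m
ew = 1.2360 - 2*0.09298 = 1.05004 m
A = 0.25 * 1.05004^2 * tan(23.8740 deg)
A = 0.1220 m^2


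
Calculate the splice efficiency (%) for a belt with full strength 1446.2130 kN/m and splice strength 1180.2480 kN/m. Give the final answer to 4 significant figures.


Eff = 1180.2480 / 1446.2130 * 100
Eff = 81.61 %


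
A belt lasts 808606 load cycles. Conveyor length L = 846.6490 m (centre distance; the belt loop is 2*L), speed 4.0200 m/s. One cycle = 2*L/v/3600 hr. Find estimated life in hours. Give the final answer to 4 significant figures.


cycle_time = 2 * 846.6490 / 4.0200 / 3600 = 0.117005 hr
life = 808606 * 0.117005 = 94610 hours


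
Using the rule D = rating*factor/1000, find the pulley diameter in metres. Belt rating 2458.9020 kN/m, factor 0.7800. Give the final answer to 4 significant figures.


D = 2458.9020 * 0.7800 / 1000
D = 1.918 m


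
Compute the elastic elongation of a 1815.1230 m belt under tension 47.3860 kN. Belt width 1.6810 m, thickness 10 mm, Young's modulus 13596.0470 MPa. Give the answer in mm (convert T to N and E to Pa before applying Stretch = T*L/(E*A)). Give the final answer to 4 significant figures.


A = 1.6810 * 0.01 = 0.01681 m^2
Stretch = 47.3860*1000 * 1815.1230 / (13596.0470e6 * 0.01681) * 1000
Stretch = 376.3 mm


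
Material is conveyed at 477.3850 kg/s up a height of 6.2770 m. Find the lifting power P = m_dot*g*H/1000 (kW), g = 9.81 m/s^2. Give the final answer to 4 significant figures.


P = 477.3850 * 9.81 * 6.2770 / 1000
P = 29.40 kW


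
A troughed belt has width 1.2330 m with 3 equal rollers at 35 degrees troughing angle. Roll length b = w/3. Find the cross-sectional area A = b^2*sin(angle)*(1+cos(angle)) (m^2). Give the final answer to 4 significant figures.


b = 1.2330/3 = 0.411 m
A = 0.411^2 * sin(35 deg) * (1 + cos(35 deg))
A = 0.1763 m^2


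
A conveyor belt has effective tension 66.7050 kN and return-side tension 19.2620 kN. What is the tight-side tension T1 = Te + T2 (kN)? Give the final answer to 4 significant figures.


T1 = Te + T2 = 66.7050 + 19.2620
T1 = 85.97 kN


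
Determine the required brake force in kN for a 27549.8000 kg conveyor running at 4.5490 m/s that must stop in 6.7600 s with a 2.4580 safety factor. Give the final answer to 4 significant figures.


F = 27549.8000 * 4.5490 / 6.7600 * 2.4580 / 1000
F = 45.57 kN


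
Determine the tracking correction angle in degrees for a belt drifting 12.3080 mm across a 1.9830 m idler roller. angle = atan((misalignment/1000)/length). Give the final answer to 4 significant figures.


misalign_m = 12.3080 / 1000 = 0.012308 m
angle = atan(0.012308 / 1.9830)
angle = 0.3556 deg


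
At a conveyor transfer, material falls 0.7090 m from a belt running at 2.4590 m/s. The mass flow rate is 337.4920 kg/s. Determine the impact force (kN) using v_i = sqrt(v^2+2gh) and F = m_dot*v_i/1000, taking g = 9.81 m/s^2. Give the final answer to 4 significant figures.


v_i = sqrt(2.4590^2 + 2*9.81*0.7090) = 4.46736 m/s
F = 337.4920 * 4.46736 / 1000
F = 1.508 kN


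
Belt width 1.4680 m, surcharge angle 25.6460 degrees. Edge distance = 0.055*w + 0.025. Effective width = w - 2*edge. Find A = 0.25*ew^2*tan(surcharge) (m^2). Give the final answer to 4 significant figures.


edge = 0.055*1.4680 + 0.025 = 0.10574 m
ew = 1.4680 - 2*0.10574 = 1.25652 m
A = 0.25 * 1.25652^2 * tan(25.6460 deg)
A = 0.1895 m^2


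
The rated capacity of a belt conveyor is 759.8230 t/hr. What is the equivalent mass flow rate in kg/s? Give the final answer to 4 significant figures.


m_dot = 759.8230 * 1000 / 3600
m_dot = 211.1 kg/s


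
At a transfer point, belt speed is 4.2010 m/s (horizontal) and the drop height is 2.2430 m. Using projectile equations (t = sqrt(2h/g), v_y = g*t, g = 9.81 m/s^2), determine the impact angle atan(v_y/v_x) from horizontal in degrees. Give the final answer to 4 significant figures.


t = sqrt(2*2.2430/9.81) = 0.676231 s
v_y = 9.81 * 0.676231 = 6.63383 m/s
angle = atan(6.63383 / 4.2010) = 57.66 deg


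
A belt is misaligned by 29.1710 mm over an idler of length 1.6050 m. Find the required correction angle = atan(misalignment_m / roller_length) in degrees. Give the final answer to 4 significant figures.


misalign_m = 29.1710 / 1000 = 0.029171 m
angle = atan(0.029171 / 1.6050)
angle = 1.041 deg


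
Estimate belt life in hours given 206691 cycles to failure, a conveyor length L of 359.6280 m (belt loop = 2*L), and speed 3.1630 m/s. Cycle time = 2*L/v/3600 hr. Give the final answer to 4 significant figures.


cycle_time = 2 * 359.6280 / 3.1630 / 3600 = 0.0631658 hr
life = 206691 * 0.0631658 = 13060 hours


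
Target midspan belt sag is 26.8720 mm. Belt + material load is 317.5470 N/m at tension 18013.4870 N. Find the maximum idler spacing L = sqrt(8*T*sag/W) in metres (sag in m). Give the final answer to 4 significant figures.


sag = 26.8720/1000 = 0.026872 m
L = sqrt(8 * 18013.4870 * 0.026872 / 317.5470)
L = 3.492 m


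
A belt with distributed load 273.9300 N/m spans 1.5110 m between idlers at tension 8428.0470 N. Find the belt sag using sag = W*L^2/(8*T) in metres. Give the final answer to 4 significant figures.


sag = 273.9300 * 1.5110^2 / (8 * 8428.0470)
sag = 0.009276 m


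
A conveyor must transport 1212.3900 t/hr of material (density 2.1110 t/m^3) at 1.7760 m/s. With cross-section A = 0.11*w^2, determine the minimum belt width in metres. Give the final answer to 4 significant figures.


A_req = 1212.3900 / (1.7760 * 2.1110 * 3600) = 0.0898274 m^2
w = sqrt(0.0898274 / 0.11)
w = 0.9037 m


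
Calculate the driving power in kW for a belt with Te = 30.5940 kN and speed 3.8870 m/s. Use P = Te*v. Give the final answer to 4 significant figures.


P = Te * v = 30.5940 * 3.8870
P = 118.9 kW


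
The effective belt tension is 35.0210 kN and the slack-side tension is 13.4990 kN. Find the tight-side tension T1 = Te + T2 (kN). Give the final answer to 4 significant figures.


T1 = Te + T2 = 35.0210 + 13.4990
T1 = 48.52 kN


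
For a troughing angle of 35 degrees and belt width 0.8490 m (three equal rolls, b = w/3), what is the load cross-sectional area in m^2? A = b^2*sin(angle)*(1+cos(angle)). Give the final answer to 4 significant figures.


b = 0.8490/3 = 0.283 m
A = 0.283^2 * sin(35 deg) * (1 + cos(35 deg))
A = 0.08357 m^2


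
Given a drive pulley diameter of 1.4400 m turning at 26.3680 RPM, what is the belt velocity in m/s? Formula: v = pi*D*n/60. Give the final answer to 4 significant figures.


v = pi * 1.4400 * 26.3680 / 60
v = 1.988 m/s


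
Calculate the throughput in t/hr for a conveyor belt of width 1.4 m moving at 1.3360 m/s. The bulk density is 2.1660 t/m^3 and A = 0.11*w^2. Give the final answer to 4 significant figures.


A = 0.11 * 1.4^2 = 0.2156 m^2
C = 0.2156 * 1.3360 * 2.1660 * 3600
C = 2246 t/hr


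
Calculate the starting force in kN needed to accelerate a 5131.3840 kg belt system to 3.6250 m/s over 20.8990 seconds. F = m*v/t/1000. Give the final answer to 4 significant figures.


F = 5131.3840 * 3.6250 / 20.8990 / 1000
F = 0.8901 kN


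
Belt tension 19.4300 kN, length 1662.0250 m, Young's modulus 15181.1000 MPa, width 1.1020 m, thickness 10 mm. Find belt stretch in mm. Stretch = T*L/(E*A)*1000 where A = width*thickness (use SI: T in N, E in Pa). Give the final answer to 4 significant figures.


A = 1.1020 * 0.01 = 0.01102 m^2
Stretch = 19.4300*1000 * 1662.0250 / (15181.1000e6 * 0.01102) * 1000
Stretch = 193.0 mm


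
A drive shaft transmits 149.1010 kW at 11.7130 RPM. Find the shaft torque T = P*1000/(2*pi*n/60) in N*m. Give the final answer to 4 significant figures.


omega = 2*pi*11.7130/60 = 1.22658 rad/s
T = 149.1010*1000 / 1.22658
T = 121600 N*m


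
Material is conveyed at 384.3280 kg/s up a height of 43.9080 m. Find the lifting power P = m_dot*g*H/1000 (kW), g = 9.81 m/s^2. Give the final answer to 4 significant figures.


P = 384.3280 * 9.81 * 43.9080 / 1000
P = 165.5 kW


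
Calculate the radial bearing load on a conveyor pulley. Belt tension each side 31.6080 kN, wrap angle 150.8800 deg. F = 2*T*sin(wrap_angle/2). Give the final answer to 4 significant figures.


F = 2 * 31.6080 * sin(150.8800/2 deg)
F = 61.19 kN


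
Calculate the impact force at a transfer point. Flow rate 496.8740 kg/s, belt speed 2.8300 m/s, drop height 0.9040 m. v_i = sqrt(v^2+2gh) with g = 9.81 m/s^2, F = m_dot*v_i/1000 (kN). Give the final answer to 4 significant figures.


v_i = sqrt(2.8300^2 + 2*9.81*0.9040) = 5.07399 m/s
F = 496.8740 * 5.07399 / 1000
F = 2.521 kN


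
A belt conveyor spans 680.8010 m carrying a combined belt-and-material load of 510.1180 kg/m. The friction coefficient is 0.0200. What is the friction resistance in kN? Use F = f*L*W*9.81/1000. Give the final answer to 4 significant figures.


F = 0.0200 * 680.8010 * 510.1180 * 9.81 / 1000
F = 68.14 kN


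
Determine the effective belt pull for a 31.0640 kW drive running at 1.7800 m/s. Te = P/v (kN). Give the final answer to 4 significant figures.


Te = P / v = 31.0640 / 1.7800
Te = 17.45 kN


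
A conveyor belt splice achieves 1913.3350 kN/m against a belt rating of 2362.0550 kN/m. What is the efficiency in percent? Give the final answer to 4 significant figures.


Eff = 1913.3350 / 2362.0550 * 100
Eff = 81.00 %


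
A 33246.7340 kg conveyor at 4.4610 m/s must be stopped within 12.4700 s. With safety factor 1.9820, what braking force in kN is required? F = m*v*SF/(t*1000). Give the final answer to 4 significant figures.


F = 33246.7340 * 4.4610 / 12.4700 * 1.9820 / 1000
F = 23.57 kN


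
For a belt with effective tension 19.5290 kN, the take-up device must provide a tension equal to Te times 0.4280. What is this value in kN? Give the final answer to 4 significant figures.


T_tu = 19.5290 * 0.4280
T_tu = 8.358 kN


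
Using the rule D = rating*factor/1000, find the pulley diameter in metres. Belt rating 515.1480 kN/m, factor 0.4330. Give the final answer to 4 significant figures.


D = 515.1480 * 0.4330 / 1000
D = 0.2231 m


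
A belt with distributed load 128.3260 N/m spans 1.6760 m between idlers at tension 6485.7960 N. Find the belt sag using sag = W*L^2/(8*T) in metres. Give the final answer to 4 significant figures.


sag = 128.3260 * 1.6760^2 / (8 * 6485.7960)
sag = 0.006947 m


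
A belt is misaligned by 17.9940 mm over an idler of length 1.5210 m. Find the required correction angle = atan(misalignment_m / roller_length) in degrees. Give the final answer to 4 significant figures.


misalign_m = 17.9940 / 1000 = 0.017994 m
angle = atan(0.017994 / 1.5210)
angle = 0.6778 deg


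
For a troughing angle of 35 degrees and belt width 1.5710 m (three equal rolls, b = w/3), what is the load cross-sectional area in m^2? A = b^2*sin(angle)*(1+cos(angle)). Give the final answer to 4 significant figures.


b = 1.5710/3 = 0.523667 m
A = 0.523667^2 * sin(35 deg) * (1 + cos(35 deg))
A = 0.2861 m^2


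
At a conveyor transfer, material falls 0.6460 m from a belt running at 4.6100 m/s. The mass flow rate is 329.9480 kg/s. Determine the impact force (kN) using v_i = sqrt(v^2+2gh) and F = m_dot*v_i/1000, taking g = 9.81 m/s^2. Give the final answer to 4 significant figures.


v_i = sqrt(4.6100^2 + 2*9.81*0.6460) = 5.82466 m/s
F = 329.9480 * 5.82466 / 1000
F = 1.922 kN


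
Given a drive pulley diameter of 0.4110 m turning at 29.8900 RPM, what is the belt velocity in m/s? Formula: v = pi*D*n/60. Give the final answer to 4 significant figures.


v = pi * 0.4110 * 29.8900 / 60
v = 0.6432 m/s


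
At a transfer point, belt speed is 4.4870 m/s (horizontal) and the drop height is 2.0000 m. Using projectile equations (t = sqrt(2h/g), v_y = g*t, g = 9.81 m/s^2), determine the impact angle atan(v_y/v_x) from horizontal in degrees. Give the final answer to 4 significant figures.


t = sqrt(2*2.0000/9.81) = 0.638551 s
v_y = 9.81 * 0.638551 = 6.26419 m/s
angle = atan(6.26419 / 4.4870) = 54.39 deg


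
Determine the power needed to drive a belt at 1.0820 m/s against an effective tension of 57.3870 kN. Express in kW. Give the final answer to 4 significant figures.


P = Te * v = 57.3870 * 1.0820
P = 62.09 kW


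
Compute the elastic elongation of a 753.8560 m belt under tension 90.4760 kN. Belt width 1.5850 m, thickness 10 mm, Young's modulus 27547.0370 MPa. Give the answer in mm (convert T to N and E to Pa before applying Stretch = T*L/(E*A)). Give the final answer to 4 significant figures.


A = 1.5850 * 0.01 = 0.01585 m^2
Stretch = 90.4760*1000 * 753.8560 / (27547.0370e6 * 0.01585) * 1000
Stretch = 156.2 mm


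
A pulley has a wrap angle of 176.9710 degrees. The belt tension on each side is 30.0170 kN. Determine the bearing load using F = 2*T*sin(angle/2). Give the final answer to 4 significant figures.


F = 2 * 30.0170 * sin(176.9710/2 deg)
F = 60.01 kN


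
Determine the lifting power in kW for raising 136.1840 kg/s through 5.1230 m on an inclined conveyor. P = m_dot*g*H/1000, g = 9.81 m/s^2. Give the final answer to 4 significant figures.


P = 136.1840 * 9.81 * 5.1230 / 1000
P = 6.844 kW


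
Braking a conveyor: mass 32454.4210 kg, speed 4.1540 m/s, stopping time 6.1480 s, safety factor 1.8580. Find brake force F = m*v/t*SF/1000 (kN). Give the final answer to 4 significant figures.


F = 32454.4210 * 4.1540 / 6.1480 * 1.8580 / 1000
F = 40.74 kN


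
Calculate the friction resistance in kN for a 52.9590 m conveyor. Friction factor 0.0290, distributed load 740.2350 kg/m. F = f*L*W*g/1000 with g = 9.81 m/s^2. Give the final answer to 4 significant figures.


F = 0.0290 * 52.9590 * 740.2350 * 9.81 / 1000
F = 11.15 kN


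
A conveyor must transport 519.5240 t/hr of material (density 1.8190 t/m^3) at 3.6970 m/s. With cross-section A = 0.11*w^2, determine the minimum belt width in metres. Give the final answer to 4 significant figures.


A_req = 519.5240 / (3.6970 * 1.8190 * 3600) = 0.0214596 m^2
w = sqrt(0.0214596 / 0.11)
w = 0.4417 m


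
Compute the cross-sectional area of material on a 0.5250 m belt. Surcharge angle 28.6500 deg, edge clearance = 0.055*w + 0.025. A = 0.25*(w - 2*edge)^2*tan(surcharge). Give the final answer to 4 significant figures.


edge = 0.055*0.5250 + 0.025 = 0.053875 m
ew = 0.5250 - 2*0.053875 = 0.41725 m
A = 0.25 * 0.41725^2 * tan(28.6500 deg)
A = 0.02378 m^2


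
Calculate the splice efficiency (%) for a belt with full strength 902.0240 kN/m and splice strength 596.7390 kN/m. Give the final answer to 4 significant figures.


Eff = 596.7390 / 902.0240 * 100
Eff = 66.16 %


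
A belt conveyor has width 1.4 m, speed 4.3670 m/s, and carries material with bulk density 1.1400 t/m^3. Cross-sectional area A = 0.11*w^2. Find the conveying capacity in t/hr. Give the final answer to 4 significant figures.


A = 0.11 * 1.4^2 = 0.2156 m^2
C = 0.2156 * 4.3670 * 1.1400 * 3600
C = 3864 t/hr


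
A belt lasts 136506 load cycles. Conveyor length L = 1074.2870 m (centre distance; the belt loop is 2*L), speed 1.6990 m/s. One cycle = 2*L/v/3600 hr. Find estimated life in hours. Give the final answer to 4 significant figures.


cycle_time = 2 * 1074.2870 / 1.6990 / 3600 = 0.351281 hr
life = 136506 * 0.351281 = 47950 hours


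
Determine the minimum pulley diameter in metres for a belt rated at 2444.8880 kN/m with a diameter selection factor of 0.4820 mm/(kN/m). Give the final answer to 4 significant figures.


D = 2444.8880 * 0.4820 / 1000
D = 1.178 m


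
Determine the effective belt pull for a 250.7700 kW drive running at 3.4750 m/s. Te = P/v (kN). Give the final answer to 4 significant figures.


Te = P / v = 250.7700 / 3.4750
Te = 72.16 kN


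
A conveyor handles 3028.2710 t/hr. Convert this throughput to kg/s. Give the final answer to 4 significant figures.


m_dot = 3028.2710 * 1000 / 3600
m_dot = 841.2 kg/s


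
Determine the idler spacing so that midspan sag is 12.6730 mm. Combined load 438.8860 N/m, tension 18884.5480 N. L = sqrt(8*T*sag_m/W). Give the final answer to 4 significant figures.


sag = 12.6730/1000 = 0.012673 m
L = sqrt(8 * 18884.5480 * 0.012673 / 438.8860)
L = 2.089 m


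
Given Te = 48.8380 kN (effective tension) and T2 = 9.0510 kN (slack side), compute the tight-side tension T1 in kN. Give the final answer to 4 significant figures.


T1 = Te + T2 = 48.8380 + 9.0510
T1 = 57.89 kN


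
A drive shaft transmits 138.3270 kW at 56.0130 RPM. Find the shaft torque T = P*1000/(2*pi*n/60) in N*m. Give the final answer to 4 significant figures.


omega = 2*pi*56.0130/60 = 5.86567 rad/s
T = 138.3270*1000 / 5.86567
T = 23580 N*m


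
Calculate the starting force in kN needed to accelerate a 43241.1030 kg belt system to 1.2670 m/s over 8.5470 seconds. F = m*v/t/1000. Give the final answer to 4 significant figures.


F = 43241.1030 * 1.2670 / 8.5470 / 1000
F = 6.410 kN


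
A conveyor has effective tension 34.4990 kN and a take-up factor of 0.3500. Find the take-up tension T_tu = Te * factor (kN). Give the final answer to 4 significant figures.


T_tu = 34.4990 * 0.3500
T_tu = 12.07 kN


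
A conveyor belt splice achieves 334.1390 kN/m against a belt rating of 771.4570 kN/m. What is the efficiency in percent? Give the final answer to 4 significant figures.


Eff = 334.1390 / 771.4570 * 100
Eff = 43.31 %


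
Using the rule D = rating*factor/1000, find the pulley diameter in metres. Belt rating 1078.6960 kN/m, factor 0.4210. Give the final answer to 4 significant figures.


D = 1078.6960 * 0.4210 / 1000
D = 0.4541 m


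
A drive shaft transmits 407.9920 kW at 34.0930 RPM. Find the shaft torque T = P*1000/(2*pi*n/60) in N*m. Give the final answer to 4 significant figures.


omega = 2*pi*34.0930/60 = 3.57021 rad/s
T = 407.9920*1000 / 3.57021
T = 114300 N*m


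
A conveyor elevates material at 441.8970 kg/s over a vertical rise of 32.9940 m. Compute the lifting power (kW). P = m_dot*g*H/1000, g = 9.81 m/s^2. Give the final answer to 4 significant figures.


P = 441.8970 * 9.81 * 32.9940 / 1000
P = 143.0 kW


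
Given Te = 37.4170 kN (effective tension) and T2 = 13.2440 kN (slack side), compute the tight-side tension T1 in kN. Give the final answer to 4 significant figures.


T1 = Te + T2 = 37.4170 + 13.2440
T1 = 50.66 kN


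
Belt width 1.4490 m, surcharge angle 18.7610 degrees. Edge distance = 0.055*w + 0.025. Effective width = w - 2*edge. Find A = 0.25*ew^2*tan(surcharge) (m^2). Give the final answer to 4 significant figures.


edge = 0.055*1.4490 + 0.025 = 0.104695 m
ew = 1.4490 - 2*0.104695 = 1.23961 m
A = 0.25 * 1.23961^2 * tan(18.7610 deg)
A = 0.1305 m^2


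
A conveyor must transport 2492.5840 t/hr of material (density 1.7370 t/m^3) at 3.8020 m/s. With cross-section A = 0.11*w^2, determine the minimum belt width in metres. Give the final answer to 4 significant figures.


A_req = 2492.5840 / (3.8020 * 1.7370 * 3600) = 0.104842 m^2
w = sqrt(0.104842 / 0.11)
w = 0.9763 m


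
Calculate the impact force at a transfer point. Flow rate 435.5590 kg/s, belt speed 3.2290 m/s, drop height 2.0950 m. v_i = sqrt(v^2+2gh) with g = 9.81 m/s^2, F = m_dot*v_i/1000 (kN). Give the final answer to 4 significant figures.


v_i = sqrt(3.2290^2 + 2*9.81*2.0950) = 7.17846 m/s
F = 435.5590 * 7.17846 / 1000
F = 3.127 kN


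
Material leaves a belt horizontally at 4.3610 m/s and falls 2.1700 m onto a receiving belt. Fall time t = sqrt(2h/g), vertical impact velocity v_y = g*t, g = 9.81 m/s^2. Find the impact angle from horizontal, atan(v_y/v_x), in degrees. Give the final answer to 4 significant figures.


t = sqrt(2*2.1700/9.81) = 0.665136 s
v_y = 9.81 * 0.665136 = 6.52498 m/s
angle = atan(6.52498 / 4.3610) = 56.24 deg


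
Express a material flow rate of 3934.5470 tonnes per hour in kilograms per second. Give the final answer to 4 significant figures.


m_dot = 3934.5470 * 1000 / 3600
m_dot = 1093 kg/s


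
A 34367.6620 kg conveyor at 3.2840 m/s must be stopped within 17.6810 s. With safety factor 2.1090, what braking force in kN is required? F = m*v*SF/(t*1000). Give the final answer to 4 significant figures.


F = 34367.6620 * 3.2840 / 17.6810 * 2.1090 / 1000
F = 13.46 kN


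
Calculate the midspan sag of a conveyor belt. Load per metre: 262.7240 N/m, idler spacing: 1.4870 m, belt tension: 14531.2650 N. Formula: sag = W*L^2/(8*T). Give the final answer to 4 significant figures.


sag = 262.7240 * 1.4870^2 / (8 * 14531.2650)
sag = 0.004997 m


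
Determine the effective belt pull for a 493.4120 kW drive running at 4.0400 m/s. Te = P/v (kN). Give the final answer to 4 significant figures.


Te = P / v = 493.4120 / 4.0400
Te = 122.1 kN


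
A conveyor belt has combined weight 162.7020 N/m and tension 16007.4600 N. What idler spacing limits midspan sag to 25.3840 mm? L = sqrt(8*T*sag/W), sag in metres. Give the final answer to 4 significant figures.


sag = 25.3840/1000 = 0.025384 m
L = sqrt(8 * 16007.4600 * 0.025384 / 162.7020)
L = 4.470 m


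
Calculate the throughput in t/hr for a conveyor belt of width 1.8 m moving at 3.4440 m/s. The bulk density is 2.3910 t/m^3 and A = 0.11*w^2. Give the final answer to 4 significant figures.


A = 0.11 * 1.8^2 = 0.3564 m^2
C = 0.3564 * 3.4440 * 2.3910 * 3600
C = 10570 t/hr


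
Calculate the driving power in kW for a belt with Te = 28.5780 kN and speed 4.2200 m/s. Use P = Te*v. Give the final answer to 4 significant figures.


P = Te * v = 28.5780 * 4.2200
P = 120.6 kW


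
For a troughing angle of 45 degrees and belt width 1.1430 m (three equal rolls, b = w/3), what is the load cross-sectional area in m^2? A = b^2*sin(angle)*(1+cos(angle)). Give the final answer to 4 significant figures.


b = 1.1430/3 = 0.381 m
A = 0.381^2 * sin(45 deg) * (1 + cos(45 deg))
A = 0.1752 m^2


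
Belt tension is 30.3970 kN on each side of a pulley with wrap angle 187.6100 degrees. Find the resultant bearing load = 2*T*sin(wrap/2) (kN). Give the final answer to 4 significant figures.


F = 2 * 30.3970 * sin(187.6100/2 deg)
F = 60.66 kN
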